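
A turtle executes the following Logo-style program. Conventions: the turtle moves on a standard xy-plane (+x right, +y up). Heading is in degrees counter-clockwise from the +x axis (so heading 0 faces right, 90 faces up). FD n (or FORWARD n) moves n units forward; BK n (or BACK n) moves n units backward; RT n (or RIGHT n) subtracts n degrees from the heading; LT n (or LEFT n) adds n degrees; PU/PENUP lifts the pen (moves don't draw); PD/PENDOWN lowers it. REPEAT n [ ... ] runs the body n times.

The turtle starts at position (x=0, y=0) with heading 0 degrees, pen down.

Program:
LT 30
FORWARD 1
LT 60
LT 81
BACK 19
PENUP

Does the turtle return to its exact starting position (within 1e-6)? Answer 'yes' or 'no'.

Answer: no

Derivation:
Executing turtle program step by step:
Start: pos=(0,0), heading=0, pen down
LT 30: heading 0 -> 30
FD 1: (0,0) -> (0.866,0.5) [heading=30, draw]
LT 60: heading 30 -> 90
LT 81: heading 90 -> 171
BK 19: (0.866,0.5) -> (19.632,-2.472) [heading=171, draw]
PU: pen up
Final: pos=(19.632,-2.472), heading=171, 2 segment(s) drawn

Start position: (0, 0)
Final position: (19.632, -2.472)
Distance = 19.787; >= 1e-6 -> NOT closed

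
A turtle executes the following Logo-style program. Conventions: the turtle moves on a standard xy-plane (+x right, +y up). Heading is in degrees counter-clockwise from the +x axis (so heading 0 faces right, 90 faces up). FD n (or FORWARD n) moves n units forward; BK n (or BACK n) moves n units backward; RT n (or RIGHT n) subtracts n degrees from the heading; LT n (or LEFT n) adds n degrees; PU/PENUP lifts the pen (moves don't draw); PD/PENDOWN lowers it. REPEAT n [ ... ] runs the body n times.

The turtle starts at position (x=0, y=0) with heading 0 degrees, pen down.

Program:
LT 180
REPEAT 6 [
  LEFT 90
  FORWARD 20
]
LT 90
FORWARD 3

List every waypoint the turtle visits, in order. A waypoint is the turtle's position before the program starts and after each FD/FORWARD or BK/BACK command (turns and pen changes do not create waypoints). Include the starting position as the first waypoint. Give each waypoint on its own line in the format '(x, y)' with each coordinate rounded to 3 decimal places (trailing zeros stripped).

Answer: (0, 0)
(0, -20)
(20, -20)
(20, 0)
(0, 0)
(0, -20)
(20, -20)
(20, -17)

Derivation:
Executing turtle program step by step:
Start: pos=(0,0), heading=0, pen down
LT 180: heading 0 -> 180
REPEAT 6 [
  -- iteration 1/6 --
  LT 90: heading 180 -> 270
  FD 20: (0,0) -> (0,-20) [heading=270, draw]
  -- iteration 2/6 --
  LT 90: heading 270 -> 0
  FD 20: (0,-20) -> (20,-20) [heading=0, draw]
  -- iteration 3/6 --
  LT 90: heading 0 -> 90
  FD 20: (20,-20) -> (20,0) [heading=90, draw]
  -- iteration 4/6 --
  LT 90: heading 90 -> 180
  FD 20: (20,0) -> (0,0) [heading=180, draw]
  -- iteration 5/6 --
  LT 90: heading 180 -> 270
  FD 20: (0,0) -> (0,-20) [heading=270, draw]
  -- iteration 6/6 --
  LT 90: heading 270 -> 0
  FD 20: (0,-20) -> (20,-20) [heading=0, draw]
]
LT 90: heading 0 -> 90
FD 3: (20,-20) -> (20,-17) [heading=90, draw]
Final: pos=(20,-17), heading=90, 7 segment(s) drawn
Waypoints (8 total):
(0, 0)
(0, -20)
(20, -20)
(20, 0)
(0, 0)
(0, -20)
(20, -20)
(20, -17)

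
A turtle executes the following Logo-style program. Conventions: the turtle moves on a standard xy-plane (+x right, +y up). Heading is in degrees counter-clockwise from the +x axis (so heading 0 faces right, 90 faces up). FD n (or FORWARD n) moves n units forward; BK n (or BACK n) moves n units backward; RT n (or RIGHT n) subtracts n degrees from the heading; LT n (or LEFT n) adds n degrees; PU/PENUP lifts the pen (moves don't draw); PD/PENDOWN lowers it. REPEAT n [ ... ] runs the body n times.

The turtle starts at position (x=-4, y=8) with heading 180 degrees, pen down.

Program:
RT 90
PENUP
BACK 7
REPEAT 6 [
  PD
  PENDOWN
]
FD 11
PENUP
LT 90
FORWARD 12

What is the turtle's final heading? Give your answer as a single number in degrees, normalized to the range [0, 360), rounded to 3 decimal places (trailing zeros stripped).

Executing turtle program step by step:
Start: pos=(-4,8), heading=180, pen down
RT 90: heading 180 -> 90
PU: pen up
BK 7: (-4,8) -> (-4,1) [heading=90, move]
REPEAT 6 [
  -- iteration 1/6 --
  PD: pen down
  PD: pen down
  -- iteration 2/6 --
  PD: pen down
  PD: pen down
  -- iteration 3/6 --
  PD: pen down
  PD: pen down
  -- iteration 4/6 --
  PD: pen down
  PD: pen down
  -- iteration 5/6 --
  PD: pen down
  PD: pen down
  -- iteration 6/6 --
  PD: pen down
  PD: pen down
]
FD 11: (-4,1) -> (-4,12) [heading=90, draw]
PU: pen up
LT 90: heading 90 -> 180
FD 12: (-4,12) -> (-16,12) [heading=180, move]
Final: pos=(-16,12), heading=180, 1 segment(s) drawn

Answer: 180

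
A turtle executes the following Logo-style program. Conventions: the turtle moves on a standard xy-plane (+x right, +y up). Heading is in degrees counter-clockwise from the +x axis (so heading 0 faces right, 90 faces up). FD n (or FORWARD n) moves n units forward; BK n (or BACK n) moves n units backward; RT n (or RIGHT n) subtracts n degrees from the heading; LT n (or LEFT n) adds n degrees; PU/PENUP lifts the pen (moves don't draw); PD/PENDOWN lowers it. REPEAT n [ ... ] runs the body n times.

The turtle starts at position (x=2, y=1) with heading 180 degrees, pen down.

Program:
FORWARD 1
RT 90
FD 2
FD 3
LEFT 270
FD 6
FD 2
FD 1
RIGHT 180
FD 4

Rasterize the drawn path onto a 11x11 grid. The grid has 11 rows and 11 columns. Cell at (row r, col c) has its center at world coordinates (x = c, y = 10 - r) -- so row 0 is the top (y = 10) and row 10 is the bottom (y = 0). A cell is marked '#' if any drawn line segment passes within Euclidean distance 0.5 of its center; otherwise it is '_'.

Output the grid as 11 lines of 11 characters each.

Segment 0: (2,1) -> (1,1)
Segment 1: (1,1) -> (1,3)
Segment 2: (1,3) -> (1,6)
Segment 3: (1,6) -> (7,6)
Segment 4: (7,6) -> (9,6)
Segment 5: (9,6) -> (10,6)
Segment 6: (10,6) -> (6,6)

Answer: ___________
___________
___________
___________
_##########
_#_________
_#_________
_#_________
_#_________
_##________
___________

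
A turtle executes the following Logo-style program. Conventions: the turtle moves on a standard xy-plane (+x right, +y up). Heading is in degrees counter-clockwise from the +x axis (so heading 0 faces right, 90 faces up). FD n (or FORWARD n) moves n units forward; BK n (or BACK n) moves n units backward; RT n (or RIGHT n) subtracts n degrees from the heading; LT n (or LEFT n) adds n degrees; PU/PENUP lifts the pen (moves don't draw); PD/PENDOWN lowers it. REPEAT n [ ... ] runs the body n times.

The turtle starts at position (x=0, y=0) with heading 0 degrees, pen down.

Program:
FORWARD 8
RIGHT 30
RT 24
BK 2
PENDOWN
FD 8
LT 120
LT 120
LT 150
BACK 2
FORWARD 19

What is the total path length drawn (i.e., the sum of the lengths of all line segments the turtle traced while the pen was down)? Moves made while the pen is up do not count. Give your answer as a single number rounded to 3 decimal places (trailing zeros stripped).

Executing turtle program step by step:
Start: pos=(0,0), heading=0, pen down
FD 8: (0,0) -> (8,0) [heading=0, draw]
RT 30: heading 0 -> 330
RT 24: heading 330 -> 306
BK 2: (8,0) -> (6.824,1.618) [heading=306, draw]
PD: pen down
FD 8: (6.824,1.618) -> (11.527,-4.854) [heading=306, draw]
LT 120: heading 306 -> 66
LT 120: heading 66 -> 186
LT 150: heading 186 -> 336
BK 2: (11.527,-4.854) -> (9.7,-4.041) [heading=336, draw]
FD 19: (9.7,-4.041) -> (27.057,-11.769) [heading=336, draw]
Final: pos=(27.057,-11.769), heading=336, 5 segment(s) drawn

Segment lengths:
  seg 1: (0,0) -> (8,0), length = 8
  seg 2: (8,0) -> (6.824,1.618), length = 2
  seg 3: (6.824,1.618) -> (11.527,-4.854), length = 8
  seg 4: (11.527,-4.854) -> (9.7,-4.041), length = 2
  seg 5: (9.7,-4.041) -> (27.057,-11.769), length = 19
Total = 39

Answer: 39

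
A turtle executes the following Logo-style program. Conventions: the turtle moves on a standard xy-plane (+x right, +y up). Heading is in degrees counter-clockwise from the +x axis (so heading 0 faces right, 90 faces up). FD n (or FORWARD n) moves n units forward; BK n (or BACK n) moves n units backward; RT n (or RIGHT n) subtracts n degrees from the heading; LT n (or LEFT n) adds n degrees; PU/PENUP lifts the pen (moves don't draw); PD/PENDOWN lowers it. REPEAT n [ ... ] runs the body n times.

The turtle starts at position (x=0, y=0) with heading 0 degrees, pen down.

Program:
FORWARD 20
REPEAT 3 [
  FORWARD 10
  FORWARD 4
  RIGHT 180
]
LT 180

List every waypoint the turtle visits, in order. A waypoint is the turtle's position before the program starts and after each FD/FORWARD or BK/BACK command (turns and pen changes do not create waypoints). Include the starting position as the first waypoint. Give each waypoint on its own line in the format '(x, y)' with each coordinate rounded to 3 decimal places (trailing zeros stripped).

Answer: (0, 0)
(20, 0)
(30, 0)
(34, 0)
(24, 0)
(20, 0)
(30, 0)
(34, 0)

Derivation:
Executing turtle program step by step:
Start: pos=(0,0), heading=0, pen down
FD 20: (0,0) -> (20,0) [heading=0, draw]
REPEAT 3 [
  -- iteration 1/3 --
  FD 10: (20,0) -> (30,0) [heading=0, draw]
  FD 4: (30,0) -> (34,0) [heading=0, draw]
  RT 180: heading 0 -> 180
  -- iteration 2/3 --
  FD 10: (34,0) -> (24,0) [heading=180, draw]
  FD 4: (24,0) -> (20,0) [heading=180, draw]
  RT 180: heading 180 -> 0
  -- iteration 3/3 --
  FD 10: (20,0) -> (30,0) [heading=0, draw]
  FD 4: (30,0) -> (34,0) [heading=0, draw]
  RT 180: heading 0 -> 180
]
LT 180: heading 180 -> 0
Final: pos=(34,0), heading=0, 7 segment(s) drawn
Waypoints (8 total):
(0, 0)
(20, 0)
(30, 0)
(34, 0)
(24, 0)
(20, 0)
(30, 0)
(34, 0)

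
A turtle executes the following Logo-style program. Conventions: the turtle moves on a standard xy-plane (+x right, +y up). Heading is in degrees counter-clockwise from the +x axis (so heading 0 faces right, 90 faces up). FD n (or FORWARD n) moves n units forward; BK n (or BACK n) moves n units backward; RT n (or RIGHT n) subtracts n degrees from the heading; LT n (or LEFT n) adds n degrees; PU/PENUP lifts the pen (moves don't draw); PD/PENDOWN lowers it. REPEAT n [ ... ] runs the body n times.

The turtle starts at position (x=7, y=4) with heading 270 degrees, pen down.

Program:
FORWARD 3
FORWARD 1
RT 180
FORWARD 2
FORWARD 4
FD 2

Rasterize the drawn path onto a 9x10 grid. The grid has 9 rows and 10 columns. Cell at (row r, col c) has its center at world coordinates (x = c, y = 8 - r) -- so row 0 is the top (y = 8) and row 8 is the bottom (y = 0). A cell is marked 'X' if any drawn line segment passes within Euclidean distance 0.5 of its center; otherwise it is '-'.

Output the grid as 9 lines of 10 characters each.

Segment 0: (7,4) -> (7,1)
Segment 1: (7,1) -> (7,0)
Segment 2: (7,0) -> (7,2)
Segment 3: (7,2) -> (7,6)
Segment 4: (7,6) -> (7,8)

Answer: -------X--
-------X--
-------X--
-------X--
-------X--
-------X--
-------X--
-------X--
-------X--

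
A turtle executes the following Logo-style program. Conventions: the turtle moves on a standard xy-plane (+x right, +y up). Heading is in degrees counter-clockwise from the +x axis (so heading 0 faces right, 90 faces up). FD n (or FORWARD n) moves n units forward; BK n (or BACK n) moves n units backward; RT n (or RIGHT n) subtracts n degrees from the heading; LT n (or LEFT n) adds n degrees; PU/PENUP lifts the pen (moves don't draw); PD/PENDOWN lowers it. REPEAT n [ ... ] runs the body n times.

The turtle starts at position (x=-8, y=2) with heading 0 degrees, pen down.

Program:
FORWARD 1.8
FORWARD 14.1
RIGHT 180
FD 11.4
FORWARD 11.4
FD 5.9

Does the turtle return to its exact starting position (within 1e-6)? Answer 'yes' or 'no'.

Executing turtle program step by step:
Start: pos=(-8,2), heading=0, pen down
FD 1.8: (-8,2) -> (-6.2,2) [heading=0, draw]
FD 14.1: (-6.2,2) -> (7.9,2) [heading=0, draw]
RT 180: heading 0 -> 180
FD 11.4: (7.9,2) -> (-3.5,2) [heading=180, draw]
FD 11.4: (-3.5,2) -> (-14.9,2) [heading=180, draw]
FD 5.9: (-14.9,2) -> (-20.8,2) [heading=180, draw]
Final: pos=(-20.8,2), heading=180, 5 segment(s) drawn

Start position: (-8, 2)
Final position: (-20.8, 2)
Distance = 12.8; >= 1e-6 -> NOT closed

Answer: no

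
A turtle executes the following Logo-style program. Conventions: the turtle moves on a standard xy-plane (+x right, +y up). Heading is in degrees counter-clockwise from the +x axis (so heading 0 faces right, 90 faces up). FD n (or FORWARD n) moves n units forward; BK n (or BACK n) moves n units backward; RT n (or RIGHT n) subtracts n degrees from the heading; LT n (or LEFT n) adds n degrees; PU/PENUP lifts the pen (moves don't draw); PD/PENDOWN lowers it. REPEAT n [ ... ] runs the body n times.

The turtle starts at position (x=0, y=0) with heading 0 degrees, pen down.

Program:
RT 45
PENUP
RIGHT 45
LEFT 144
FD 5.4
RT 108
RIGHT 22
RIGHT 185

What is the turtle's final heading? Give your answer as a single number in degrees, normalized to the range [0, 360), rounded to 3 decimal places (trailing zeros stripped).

Executing turtle program step by step:
Start: pos=(0,0), heading=0, pen down
RT 45: heading 0 -> 315
PU: pen up
RT 45: heading 315 -> 270
LT 144: heading 270 -> 54
FD 5.4: (0,0) -> (3.174,4.369) [heading=54, move]
RT 108: heading 54 -> 306
RT 22: heading 306 -> 284
RT 185: heading 284 -> 99
Final: pos=(3.174,4.369), heading=99, 0 segment(s) drawn

Answer: 99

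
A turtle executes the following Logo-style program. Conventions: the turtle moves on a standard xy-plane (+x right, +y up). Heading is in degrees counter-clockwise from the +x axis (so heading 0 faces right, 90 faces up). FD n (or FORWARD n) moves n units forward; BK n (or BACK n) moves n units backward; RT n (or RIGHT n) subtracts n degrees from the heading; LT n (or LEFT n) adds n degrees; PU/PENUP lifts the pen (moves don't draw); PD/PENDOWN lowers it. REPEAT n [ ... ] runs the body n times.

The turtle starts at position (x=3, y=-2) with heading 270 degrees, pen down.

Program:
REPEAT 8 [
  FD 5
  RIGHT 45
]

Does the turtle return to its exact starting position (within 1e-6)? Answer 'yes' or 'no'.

Executing turtle program step by step:
Start: pos=(3,-2), heading=270, pen down
REPEAT 8 [
  -- iteration 1/8 --
  FD 5: (3,-2) -> (3,-7) [heading=270, draw]
  RT 45: heading 270 -> 225
  -- iteration 2/8 --
  FD 5: (3,-7) -> (-0.536,-10.536) [heading=225, draw]
  RT 45: heading 225 -> 180
  -- iteration 3/8 --
  FD 5: (-0.536,-10.536) -> (-5.536,-10.536) [heading=180, draw]
  RT 45: heading 180 -> 135
  -- iteration 4/8 --
  FD 5: (-5.536,-10.536) -> (-9.071,-7) [heading=135, draw]
  RT 45: heading 135 -> 90
  -- iteration 5/8 --
  FD 5: (-9.071,-7) -> (-9.071,-2) [heading=90, draw]
  RT 45: heading 90 -> 45
  -- iteration 6/8 --
  FD 5: (-9.071,-2) -> (-5.536,1.536) [heading=45, draw]
  RT 45: heading 45 -> 0
  -- iteration 7/8 --
  FD 5: (-5.536,1.536) -> (-0.536,1.536) [heading=0, draw]
  RT 45: heading 0 -> 315
  -- iteration 8/8 --
  FD 5: (-0.536,1.536) -> (3,-2) [heading=315, draw]
  RT 45: heading 315 -> 270
]
Final: pos=(3,-2), heading=270, 8 segment(s) drawn

Start position: (3, -2)
Final position: (3, -2)
Distance = 0; < 1e-6 -> CLOSED

Answer: yes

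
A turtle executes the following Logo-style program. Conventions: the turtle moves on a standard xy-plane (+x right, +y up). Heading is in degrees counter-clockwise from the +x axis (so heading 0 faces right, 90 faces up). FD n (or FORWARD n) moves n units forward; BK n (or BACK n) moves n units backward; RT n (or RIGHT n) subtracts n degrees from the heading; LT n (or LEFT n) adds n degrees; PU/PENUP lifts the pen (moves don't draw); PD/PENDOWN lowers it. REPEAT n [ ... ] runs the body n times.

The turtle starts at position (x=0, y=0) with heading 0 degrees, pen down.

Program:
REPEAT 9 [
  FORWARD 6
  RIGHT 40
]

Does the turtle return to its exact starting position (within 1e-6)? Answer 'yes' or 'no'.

Answer: yes

Derivation:
Executing turtle program step by step:
Start: pos=(0,0), heading=0, pen down
REPEAT 9 [
  -- iteration 1/9 --
  FD 6: (0,0) -> (6,0) [heading=0, draw]
  RT 40: heading 0 -> 320
  -- iteration 2/9 --
  FD 6: (6,0) -> (10.596,-3.857) [heading=320, draw]
  RT 40: heading 320 -> 280
  -- iteration 3/9 --
  FD 6: (10.596,-3.857) -> (11.638,-9.766) [heading=280, draw]
  RT 40: heading 280 -> 240
  -- iteration 4/9 --
  FD 6: (11.638,-9.766) -> (8.638,-14.962) [heading=240, draw]
  RT 40: heading 240 -> 200
  -- iteration 5/9 --
  FD 6: (8.638,-14.962) -> (3,-17.014) [heading=200, draw]
  RT 40: heading 200 -> 160
  -- iteration 6/9 --
  FD 6: (3,-17.014) -> (-2.638,-14.962) [heading=160, draw]
  RT 40: heading 160 -> 120
  -- iteration 7/9 --
  FD 6: (-2.638,-14.962) -> (-5.638,-9.766) [heading=120, draw]
  RT 40: heading 120 -> 80
  -- iteration 8/9 --
  FD 6: (-5.638,-9.766) -> (-4.596,-3.857) [heading=80, draw]
  RT 40: heading 80 -> 40
  -- iteration 9/9 --
  FD 6: (-4.596,-3.857) -> (0,0) [heading=40, draw]
  RT 40: heading 40 -> 0
]
Final: pos=(0,0), heading=0, 9 segment(s) drawn

Start position: (0, 0)
Final position: (0, 0)
Distance = 0; < 1e-6 -> CLOSED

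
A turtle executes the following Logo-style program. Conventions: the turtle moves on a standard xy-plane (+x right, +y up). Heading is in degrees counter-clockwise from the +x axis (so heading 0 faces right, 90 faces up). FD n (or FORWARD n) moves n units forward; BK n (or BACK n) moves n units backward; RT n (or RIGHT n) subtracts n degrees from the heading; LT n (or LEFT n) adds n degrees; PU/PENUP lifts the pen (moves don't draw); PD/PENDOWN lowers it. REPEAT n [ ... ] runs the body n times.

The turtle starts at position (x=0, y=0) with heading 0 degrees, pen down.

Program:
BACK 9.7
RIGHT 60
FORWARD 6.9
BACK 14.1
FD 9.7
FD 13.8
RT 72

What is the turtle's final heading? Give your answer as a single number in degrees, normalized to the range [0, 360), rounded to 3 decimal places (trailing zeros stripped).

Executing turtle program step by step:
Start: pos=(0,0), heading=0, pen down
BK 9.7: (0,0) -> (-9.7,0) [heading=0, draw]
RT 60: heading 0 -> 300
FD 6.9: (-9.7,0) -> (-6.25,-5.976) [heading=300, draw]
BK 14.1: (-6.25,-5.976) -> (-13.3,6.235) [heading=300, draw]
FD 9.7: (-13.3,6.235) -> (-8.45,-2.165) [heading=300, draw]
FD 13.8: (-8.45,-2.165) -> (-1.55,-14.116) [heading=300, draw]
RT 72: heading 300 -> 228
Final: pos=(-1.55,-14.116), heading=228, 5 segment(s) drawn

Answer: 228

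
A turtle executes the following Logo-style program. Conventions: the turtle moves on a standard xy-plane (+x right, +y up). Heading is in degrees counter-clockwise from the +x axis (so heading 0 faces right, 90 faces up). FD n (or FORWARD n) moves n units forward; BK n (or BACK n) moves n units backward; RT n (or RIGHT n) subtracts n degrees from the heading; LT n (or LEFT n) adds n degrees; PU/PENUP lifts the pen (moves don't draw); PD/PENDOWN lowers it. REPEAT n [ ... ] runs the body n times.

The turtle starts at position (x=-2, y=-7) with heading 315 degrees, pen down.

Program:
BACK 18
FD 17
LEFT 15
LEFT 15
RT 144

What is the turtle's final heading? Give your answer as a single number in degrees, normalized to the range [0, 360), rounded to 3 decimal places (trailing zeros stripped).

Answer: 201

Derivation:
Executing turtle program step by step:
Start: pos=(-2,-7), heading=315, pen down
BK 18: (-2,-7) -> (-14.728,5.728) [heading=315, draw]
FD 17: (-14.728,5.728) -> (-2.707,-6.293) [heading=315, draw]
LT 15: heading 315 -> 330
LT 15: heading 330 -> 345
RT 144: heading 345 -> 201
Final: pos=(-2.707,-6.293), heading=201, 2 segment(s) drawn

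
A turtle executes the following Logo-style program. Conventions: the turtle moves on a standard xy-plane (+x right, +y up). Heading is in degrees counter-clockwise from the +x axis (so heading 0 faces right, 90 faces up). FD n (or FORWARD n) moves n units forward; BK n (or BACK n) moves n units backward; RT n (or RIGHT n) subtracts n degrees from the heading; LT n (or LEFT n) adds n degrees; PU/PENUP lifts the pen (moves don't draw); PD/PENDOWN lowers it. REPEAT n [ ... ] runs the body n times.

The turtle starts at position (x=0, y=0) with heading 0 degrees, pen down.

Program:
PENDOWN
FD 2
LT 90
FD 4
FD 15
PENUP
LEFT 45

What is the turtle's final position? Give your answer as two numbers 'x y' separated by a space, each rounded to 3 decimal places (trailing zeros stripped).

Answer: 2 19

Derivation:
Executing turtle program step by step:
Start: pos=(0,0), heading=0, pen down
PD: pen down
FD 2: (0,0) -> (2,0) [heading=0, draw]
LT 90: heading 0 -> 90
FD 4: (2,0) -> (2,4) [heading=90, draw]
FD 15: (2,4) -> (2,19) [heading=90, draw]
PU: pen up
LT 45: heading 90 -> 135
Final: pos=(2,19), heading=135, 3 segment(s) drawn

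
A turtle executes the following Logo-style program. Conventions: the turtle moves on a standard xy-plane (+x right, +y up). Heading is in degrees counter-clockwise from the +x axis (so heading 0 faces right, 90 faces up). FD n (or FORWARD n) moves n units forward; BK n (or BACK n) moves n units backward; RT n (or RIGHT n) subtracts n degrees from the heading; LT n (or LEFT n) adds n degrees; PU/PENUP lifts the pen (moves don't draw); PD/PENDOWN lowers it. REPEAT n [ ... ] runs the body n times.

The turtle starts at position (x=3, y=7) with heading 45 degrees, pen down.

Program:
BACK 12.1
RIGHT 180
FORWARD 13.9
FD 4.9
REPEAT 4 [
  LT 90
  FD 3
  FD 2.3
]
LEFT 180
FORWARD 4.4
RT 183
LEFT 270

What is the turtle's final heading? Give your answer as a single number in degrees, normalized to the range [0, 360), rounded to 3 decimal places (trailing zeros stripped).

Executing turtle program step by step:
Start: pos=(3,7), heading=45, pen down
BK 12.1: (3,7) -> (-5.556,-1.556) [heading=45, draw]
RT 180: heading 45 -> 225
FD 13.9: (-5.556,-1.556) -> (-15.385,-11.385) [heading=225, draw]
FD 4.9: (-15.385,-11.385) -> (-18.85,-14.85) [heading=225, draw]
REPEAT 4 [
  -- iteration 1/4 --
  LT 90: heading 225 -> 315
  FD 3: (-18.85,-14.85) -> (-16.728,-16.971) [heading=315, draw]
  FD 2.3: (-16.728,-16.971) -> (-15.102,-18.597) [heading=315, draw]
  -- iteration 2/4 --
  LT 90: heading 315 -> 45
  FD 3: (-15.102,-18.597) -> (-12.981,-16.476) [heading=45, draw]
  FD 2.3: (-12.981,-16.476) -> (-11.354,-14.85) [heading=45, draw]
  -- iteration 3/4 --
  LT 90: heading 45 -> 135
  FD 3: (-11.354,-14.85) -> (-13.476,-12.728) [heading=135, draw]
  FD 2.3: (-13.476,-12.728) -> (-15.102,-11.102) [heading=135, draw]
  -- iteration 4/4 --
  LT 90: heading 135 -> 225
  FD 3: (-15.102,-11.102) -> (-17.223,-13.223) [heading=225, draw]
  FD 2.3: (-17.223,-13.223) -> (-18.85,-14.85) [heading=225, draw]
]
LT 180: heading 225 -> 45
FD 4.4: (-18.85,-14.85) -> (-15.738,-11.738) [heading=45, draw]
RT 183: heading 45 -> 222
LT 270: heading 222 -> 132
Final: pos=(-15.738,-11.738), heading=132, 12 segment(s) drawn

Answer: 132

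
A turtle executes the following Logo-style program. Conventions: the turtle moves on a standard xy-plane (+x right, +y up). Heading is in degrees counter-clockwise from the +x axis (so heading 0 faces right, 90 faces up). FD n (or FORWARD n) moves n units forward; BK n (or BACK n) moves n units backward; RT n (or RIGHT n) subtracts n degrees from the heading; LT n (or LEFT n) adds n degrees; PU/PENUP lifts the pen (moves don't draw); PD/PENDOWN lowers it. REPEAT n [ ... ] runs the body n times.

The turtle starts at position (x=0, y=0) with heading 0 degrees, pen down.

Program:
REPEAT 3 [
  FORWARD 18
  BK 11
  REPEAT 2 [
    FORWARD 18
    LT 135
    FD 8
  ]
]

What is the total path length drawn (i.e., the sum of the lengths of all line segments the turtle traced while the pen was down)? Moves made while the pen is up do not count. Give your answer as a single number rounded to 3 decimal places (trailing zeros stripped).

Executing turtle program step by step:
Start: pos=(0,0), heading=0, pen down
REPEAT 3 [
  -- iteration 1/3 --
  FD 18: (0,0) -> (18,0) [heading=0, draw]
  BK 11: (18,0) -> (7,0) [heading=0, draw]
  REPEAT 2 [
    -- iteration 1/2 --
    FD 18: (7,0) -> (25,0) [heading=0, draw]
    LT 135: heading 0 -> 135
    FD 8: (25,0) -> (19.343,5.657) [heading=135, draw]
    -- iteration 2/2 --
    FD 18: (19.343,5.657) -> (6.615,18.385) [heading=135, draw]
    LT 135: heading 135 -> 270
    FD 8: (6.615,18.385) -> (6.615,10.385) [heading=270, draw]
  ]
  -- iteration 2/3 --
  FD 18: (6.615,10.385) -> (6.615,-7.615) [heading=270, draw]
  BK 11: (6.615,-7.615) -> (6.615,3.385) [heading=270, draw]
  REPEAT 2 [
    -- iteration 1/2 --
    FD 18: (6.615,3.385) -> (6.615,-14.615) [heading=270, draw]
    LT 135: heading 270 -> 45
    FD 8: (6.615,-14.615) -> (12.272,-8.958) [heading=45, draw]
    -- iteration 2/2 --
    FD 18: (12.272,-8.958) -> (25,3.77) [heading=45, draw]
    LT 135: heading 45 -> 180
    FD 8: (25,3.77) -> (17,3.77) [heading=180, draw]
  ]
  -- iteration 3/3 --
  FD 18: (17,3.77) -> (-1,3.77) [heading=180, draw]
  BK 11: (-1,3.77) -> (10,3.77) [heading=180, draw]
  REPEAT 2 [
    -- iteration 1/2 --
    FD 18: (10,3.77) -> (-8,3.77) [heading=180, draw]
    LT 135: heading 180 -> 315
    FD 8: (-8,3.77) -> (-2.343,-1.887) [heading=315, draw]
    -- iteration 2/2 --
    FD 18: (-2.343,-1.887) -> (10.385,-14.615) [heading=315, draw]
    LT 135: heading 315 -> 90
    FD 8: (10.385,-14.615) -> (10.385,-6.615) [heading=90, draw]
  ]
]
Final: pos=(10.385,-6.615), heading=90, 18 segment(s) drawn

Segment lengths:
  seg 1: (0,0) -> (18,0), length = 18
  seg 2: (18,0) -> (7,0), length = 11
  seg 3: (7,0) -> (25,0), length = 18
  seg 4: (25,0) -> (19.343,5.657), length = 8
  seg 5: (19.343,5.657) -> (6.615,18.385), length = 18
  seg 6: (6.615,18.385) -> (6.615,10.385), length = 8
  seg 7: (6.615,10.385) -> (6.615,-7.615), length = 18
  seg 8: (6.615,-7.615) -> (6.615,3.385), length = 11
  seg 9: (6.615,3.385) -> (6.615,-14.615), length = 18
  seg 10: (6.615,-14.615) -> (12.272,-8.958), length = 8
  seg 11: (12.272,-8.958) -> (25,3.77), length = 18
  seg 12: (25,3.77) -> (17,3.77), length = 8
  seg 13: (17,3.77) -> (-1,3.77), length = 18
  seg 14: (-1,3.77) -> (10,3.77), length = 11
  seg 15: (10,3.77) -> (-8,3.77), length = 18
  seg 16: (-8,3.77) -> (-2.343,-1.887), length = 8
  seg 17: (-2.343,-1.887) -> (10.385,-14.615), length = 18
  seg 18: (10.385,-14.615) -> (10.385,-6.615), length = 8
Total = 243

Answer: 243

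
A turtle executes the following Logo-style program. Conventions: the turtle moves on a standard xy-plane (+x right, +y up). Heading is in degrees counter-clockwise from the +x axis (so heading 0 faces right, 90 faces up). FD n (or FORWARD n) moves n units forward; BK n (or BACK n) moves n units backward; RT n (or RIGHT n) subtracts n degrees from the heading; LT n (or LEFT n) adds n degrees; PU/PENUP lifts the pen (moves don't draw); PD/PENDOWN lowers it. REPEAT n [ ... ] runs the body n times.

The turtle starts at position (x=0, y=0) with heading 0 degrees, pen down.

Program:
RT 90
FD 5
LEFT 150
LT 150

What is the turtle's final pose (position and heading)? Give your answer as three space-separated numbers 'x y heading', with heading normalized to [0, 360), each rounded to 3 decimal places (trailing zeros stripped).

Answer: 0 -5 210

Derivation:
Executing turtle program step by step:
Start: pos=(0,0), heading=0, pen down
RT 90: heading 0 -> 270
FD 5: (0,0) -> (0,-5) [heading=270, draw]
LT 150: heading 270 -> 60
LT 150: heading 60 -> 210
Final: pos=(0,-5), heading=210, 1 segment(s) drawn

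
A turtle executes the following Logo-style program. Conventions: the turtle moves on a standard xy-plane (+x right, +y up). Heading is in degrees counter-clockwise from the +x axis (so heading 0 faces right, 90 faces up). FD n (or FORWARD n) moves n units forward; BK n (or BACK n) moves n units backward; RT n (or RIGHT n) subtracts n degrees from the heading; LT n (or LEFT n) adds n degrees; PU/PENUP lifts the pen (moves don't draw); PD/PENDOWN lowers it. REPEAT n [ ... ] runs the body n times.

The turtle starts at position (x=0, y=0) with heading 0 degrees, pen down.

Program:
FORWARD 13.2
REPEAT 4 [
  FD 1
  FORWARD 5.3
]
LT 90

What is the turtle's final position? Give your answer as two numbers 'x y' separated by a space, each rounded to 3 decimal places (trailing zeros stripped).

Executing turtle program step by step:
Start: pos=(0,0), heading=0, pen down
FD 13.2: (0,0) -> (13.2,0) [heading=0, draw]
REPEAT 4 [
  -- iteration 1/4 --
  FD 1: (13.2,0) -> (14.2,0) [heading=0, draw]
  FD 5.3: (14.2,0) -> (19.5,0) [heading=0, draw]
  -- iteration 2/4 --
  FD 1: (19.5,0) -> (20.5,0) [heading=0, draw]
  FD 5.3: (20.5,0) -> (25.8,0) [heading=0, draw]
  -- iteration 3/4 --
  FD 1: (25.8,0) -> (26.8,0) [heading=0, draw]
  FD 5.3: (26.8,0) -> (32.1,0) [heading=0, draw]
  -- iteration 4/4 --
  FD 1: (32.1,0) -> (33.1,0) [heading=0, draw]
  FD 5.3: (33.1,0) -> (38.4,0) [heading=0, draw]
]
LT 90: heading 0 -> 90
Final: pos=(38.4,0), heading=90, 9 segment(s) drawn

Answer: 38.4 0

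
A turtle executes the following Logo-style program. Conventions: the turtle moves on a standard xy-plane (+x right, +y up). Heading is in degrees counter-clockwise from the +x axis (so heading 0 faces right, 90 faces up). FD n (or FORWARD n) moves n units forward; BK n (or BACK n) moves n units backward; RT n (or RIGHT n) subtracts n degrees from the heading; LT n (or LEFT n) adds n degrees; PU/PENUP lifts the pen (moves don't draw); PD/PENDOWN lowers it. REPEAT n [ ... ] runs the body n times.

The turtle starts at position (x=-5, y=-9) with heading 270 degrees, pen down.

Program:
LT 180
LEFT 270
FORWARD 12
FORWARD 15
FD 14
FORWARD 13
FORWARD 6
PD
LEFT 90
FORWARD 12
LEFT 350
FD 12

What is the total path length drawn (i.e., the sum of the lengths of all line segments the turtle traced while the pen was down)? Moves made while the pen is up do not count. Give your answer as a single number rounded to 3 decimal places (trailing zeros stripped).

Executing turtle program step by step:
Start: pos=(-5,-9), heading=270, pen down
LT 180: heading 270 -> 90
LT 270: heading 90 -> 0
FD 12: (-5,-9) -> (7,-9) [heading=0, draw]
FD 15: (7,-9) -> (22,-9) [heading=0, draw]
FD 14: (22,-9) -> (36,-9) [heading=0, draw]
FD 13: (36,-9) -> (49,-9) [heading=0, draw]
FD 6: (49,-9) -> (55,-9) [heading=0, draw]
PD: pen down
LT 90: heading 0 -> 90
FD 12: (55,-9) -> (55,3) [heading=90, draw]
LT 350: heading 90 -> 80
FD 12: (55,3) -> (57.084,14.818) [heading=80, draw]
Final: pos=(57.084,14.818), heading=80, 7 segment(s) drawn

Segment lengths:
  seg 1: (-5,-9) -> (7,-9), length = 12
  seg 2: (7,-9) -> (22,-9), length = 15
  seg 3: (22,-9) -> (36,-9), length = 14
  seg 4: (36,-9) -> (49,-9), length = 13
  seg 5: (49,-9) -> (55,-9), length = 6
  seg 6: (55,-9) -> (55,3), length = 12
  seg 7: (55,3) -> (57.084,14.818), length = 12
Total = 84

Answer: 84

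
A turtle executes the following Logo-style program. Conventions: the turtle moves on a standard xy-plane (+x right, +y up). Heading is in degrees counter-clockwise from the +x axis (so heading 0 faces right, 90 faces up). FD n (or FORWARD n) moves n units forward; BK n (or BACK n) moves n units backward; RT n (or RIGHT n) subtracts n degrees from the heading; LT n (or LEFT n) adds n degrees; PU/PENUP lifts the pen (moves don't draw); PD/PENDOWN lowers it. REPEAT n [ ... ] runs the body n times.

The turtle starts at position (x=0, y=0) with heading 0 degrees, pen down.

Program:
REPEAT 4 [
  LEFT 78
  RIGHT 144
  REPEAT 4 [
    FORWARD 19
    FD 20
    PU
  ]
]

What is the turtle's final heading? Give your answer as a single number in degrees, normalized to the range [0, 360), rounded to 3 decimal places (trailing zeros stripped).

Executing turtle program step by step:
Start: pos=(0,0), heading=0, pen down
REPEAT 4 [
  -- iteration 1/4 --
  LT 78: heading 0 -> 78
  RT 144: heading 78 -> 294
  REPEAT 4 [
    -- iteration 1/4 --
    FD 19: (0,0) -> (7.728,-17.357) [heading=294, draw]
    FD 20: (7.728,-17.357) -> (15.863,-35.628) [heading=294, draw]
    PU: pen up
    -- iteration 2/4 --
    FD 19: (15.863,-35.628) -> (23.591,-52.986) [heading=294, move]
    FD 20: (23.591,-52.986) -> (31.725,-71.257) [heading=294, move]
    PU: pen up
    -- iteration 3/4 --
    FD 19: (31.725,-71.257) -> (39.453,-88.614) [heading=294, move]
    FD 20: (39.453,-88.614) -> (47.588,-106.885) [heading=294, move]
    PU: pen up
    -- iteration 4/4 --
    FD 19: (47.588,-106.885) -> (55.316,-124.242) [heading=294, move]
    FD 20: (55.316,-124.242) -> (63.451,-142.513) [heading=294, move]
    PU: pen up
  ]
  -- iteration 2/4 --
  LT 78: heading 294 -> 12
  RT 144: heading 12 -> 228
  REPEAT 4 [
    -- iteration 1/4 --
    FD 19: (63.451,-142.513) -> (50.737,-156.633) [heading=228, move]
    FD 20: (50.737,-156.633) -> (37.355,-171.496) [heading=228, move]
    PU: pen up
    -- iteration 2/4 --
    FD 19: (37.355,-171.496) -> (24.641,-185.615) [heading=228, move]
    FD 20: (24.641,-185.615) -> (11.259,-200.478) [heading=228, move]
    PU: pen up
    -- iteration 3/4 --
    FD 19: (11.259,-200.478) -> (-1.455,-214.598) [heading=228, move]
    FD 20: (-1.455,-214.598) -> (-14.837,-229.461) [heading=228, move]
    PU: pen up
    -- iteration 4/4 --
    FD 19: (-14.837,-229.461) -> (-27.551,-243.581) [heading=228, move]
    FD 20: (-27.551,-243.581) -> (-40.933,-258.444) [heading=228, move]
    PU: pen up
  ]
  -- iteration 3/4 --
  LT 78: heading 228 -> 306
  RT 144: heading 306 -> 162
  REPEAT 4 [
    -- iteration 1/4 --
    FD 19: (-40.933,-258.444) -> (-59.004,-252.572) [heading=162, move]
    FD 20: (-59.004,-252.572) -> (-78.025,-246.392) [heading=162, move]
    PU: pen up
    -- iteration 2/4 --
    FD 19: (-78.025,-246.392) -> (-96.095,-240.521) [heading=162, move]
    FD 20: (-96.095,-240.521) -> (-115.116,-234.34) [heading=162, move]
    PU: pen up
    -- iteration 3/4 --
    FD 19: (-115.116,-234.34) -> (-133.186,-228.469) [heading=162, move]
    FD 20: (-133.186,-228.469) -> (-152.207,-222.289) [heading=162, move]
    PU: pen up
    -- iteration 4/4 --
    FD 19: (-152.207,-222.289) -> (-170.277,-216.417) [heading=162, move]
    FD 20: (-170.277,-216.417) -> (-189.298,-210.237) [heading=162, move]
    PU: pen up
  ]
  -- iteration 4/4 --
  LT 78: heading 162 -> 240
  RT 144: heading 240 -> 96
  REPEAT 4 [
    -- iteration 1/4 --
    FD 19: (-189.298,-210.237) -> (-191.284,-191.341) [heading=96, move]
    FD 20: (-191.284,-191.341) -> (-193.375,-171.451) [heading=96, move]
    PU: pen up
    -- iteration 2/4 --
    FD 19: (-193.375,-171.451) -> (-195.361,-152.555) [heading=96, move]
    FD 20: (-195.361,-152.555) -> (-197.451,-132.664) [heading=96, move]
    PU: pen up
    -- iteration 3/4 --
    FD 19: (-197.451,-132.664) -> (-199.438,-113.768) [heading=96, move]
    FD 20: (-199.438,-113.768) -> (-201.528,-93.878) [heading=96, move]
    PU: pen up
    -- iteration 4/4 --
    FD 19: (-201.528,-93.878) -> (-203.514,-74.982) [heading=96, move]
    FD 20: (-203.514,-74.982) -> (-205.605,-55.092) [heading=96, move]
    PU: pen up
  ]
]
Final: pos=(-205.605,-55.092), heading=96, 2 segment(s) drawn

Answer: 96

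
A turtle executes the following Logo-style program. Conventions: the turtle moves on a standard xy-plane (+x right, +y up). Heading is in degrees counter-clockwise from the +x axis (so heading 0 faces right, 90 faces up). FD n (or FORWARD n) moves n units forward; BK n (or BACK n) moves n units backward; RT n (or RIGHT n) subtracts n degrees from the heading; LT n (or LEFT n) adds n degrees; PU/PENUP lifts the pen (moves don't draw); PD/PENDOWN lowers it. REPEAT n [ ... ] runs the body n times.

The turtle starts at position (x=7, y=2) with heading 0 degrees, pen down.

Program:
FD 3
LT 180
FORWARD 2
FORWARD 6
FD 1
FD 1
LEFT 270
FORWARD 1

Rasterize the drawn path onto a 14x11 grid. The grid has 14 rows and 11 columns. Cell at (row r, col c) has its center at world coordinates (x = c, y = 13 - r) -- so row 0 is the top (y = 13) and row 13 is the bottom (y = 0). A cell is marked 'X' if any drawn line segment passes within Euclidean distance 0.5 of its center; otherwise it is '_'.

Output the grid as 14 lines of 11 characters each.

Answer: ___________
___________
___________
___________
___________
___________
___________
___________
___________
___________
X__________
XXXXXXXXXXX
___________
___________

Derivation:
Segment 0: (7,2) -> (10,2)
Segment 1: (10,2) -> (8,2)
Segment 2: (8,2) -> (2,2)
Segment 3: (2,2) -> (1,2)
Segment 4: (1,2) -> (0,2)
Segment 5: (0,2) -> (0,3)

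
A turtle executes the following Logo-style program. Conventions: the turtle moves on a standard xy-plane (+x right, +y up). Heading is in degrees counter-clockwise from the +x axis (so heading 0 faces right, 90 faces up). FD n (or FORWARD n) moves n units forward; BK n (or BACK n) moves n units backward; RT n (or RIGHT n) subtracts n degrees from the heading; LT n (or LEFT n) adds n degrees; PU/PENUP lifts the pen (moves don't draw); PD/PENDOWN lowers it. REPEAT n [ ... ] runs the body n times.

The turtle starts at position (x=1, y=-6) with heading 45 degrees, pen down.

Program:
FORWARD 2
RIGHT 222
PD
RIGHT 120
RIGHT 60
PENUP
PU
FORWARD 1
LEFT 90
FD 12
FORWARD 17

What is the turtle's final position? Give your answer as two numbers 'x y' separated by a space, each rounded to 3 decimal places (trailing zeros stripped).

Answer: 1.895 24.427

Derivation:
Executing turtle program step by step:
Start: pos=(1,-6), heading=45, pen down
FD 2: (1,-6) -> (2.414,-4.586) [heading=45, draw]
RT 222: heading 45 -> 183
PD: pen down
RT 120: heading 183 -> 63
RT 60: heading 63 -> 3
PU: pen up
PU: pen up
FD 1: (2.414,-4.586) -> (3.413,-4.533) [heading=3, move]
LT 90: heading 3 -> 93
FD 12: (3.413,-4.533) -> (2.785,7.45) [heading=93, move]
FD 17: (2.785,7.45) -> (1.895,24.427) [heading=93, move]
Final: pos=(1.895,24.427), heading=93, 1 segment(s) drawn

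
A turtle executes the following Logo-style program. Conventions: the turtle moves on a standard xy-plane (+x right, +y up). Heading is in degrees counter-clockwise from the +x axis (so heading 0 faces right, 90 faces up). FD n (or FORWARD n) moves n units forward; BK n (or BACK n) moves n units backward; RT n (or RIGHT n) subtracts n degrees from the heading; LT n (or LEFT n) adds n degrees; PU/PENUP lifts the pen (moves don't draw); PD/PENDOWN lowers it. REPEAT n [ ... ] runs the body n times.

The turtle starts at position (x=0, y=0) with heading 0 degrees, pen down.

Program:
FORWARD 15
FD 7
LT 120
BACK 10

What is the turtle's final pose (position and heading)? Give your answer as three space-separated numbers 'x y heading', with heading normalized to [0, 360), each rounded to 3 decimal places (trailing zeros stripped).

Answer: 27 -8.66 120

Derivation:
Executing turtle program step by step:
Start: pos=(0,0), heading=0, pen down
FD 15: (0,0) -> (15,0) [heading=0, draw]
FD 7: (15,0) -> (22,0) [heading=0, draw]
LT 120: heading 0 -> 120
BK 10: (22,0) -> (27,-8.66) [heading=120, draw]
Final: pos=(27,-8.66), heading=120, 3 segment(s) drawn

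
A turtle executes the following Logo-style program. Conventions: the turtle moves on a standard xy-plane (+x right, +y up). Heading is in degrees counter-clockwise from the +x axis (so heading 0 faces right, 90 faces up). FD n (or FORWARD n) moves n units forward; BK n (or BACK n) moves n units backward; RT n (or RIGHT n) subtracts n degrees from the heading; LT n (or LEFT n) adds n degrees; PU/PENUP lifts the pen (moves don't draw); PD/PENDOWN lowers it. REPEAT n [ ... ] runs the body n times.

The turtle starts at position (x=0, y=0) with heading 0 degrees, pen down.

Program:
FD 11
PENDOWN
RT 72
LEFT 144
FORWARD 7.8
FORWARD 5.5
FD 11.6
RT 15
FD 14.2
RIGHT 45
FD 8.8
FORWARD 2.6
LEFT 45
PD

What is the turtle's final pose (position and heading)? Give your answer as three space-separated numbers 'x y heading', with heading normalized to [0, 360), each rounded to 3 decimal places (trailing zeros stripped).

Answer: 37.579 37.961 57

Derivation:
Executing turtle program step by step:
Start: pos=(0,0), heading=0, pen down
FD 11: (0,0) -> (11,0) [heading=0, draw]
PD: pen down
RT 72: heading 0 -> 288
LT 144: heading 288 -> 72
FD 7.8: (11,0) -> (13.41,7.418) [heading=72, draw]
FD 5.5: (13.41,7.418) -> (15.11,12.649) [heading=72, draw]
FD 11.6: (15.11,12.649) -> (18.695,23.681) [heading=72, draw]
RT 15: heading 72 -> 57
FD 14.2: (18.695,23.681) -> (26.428,35.59) [heading=57, draw]
RT 45: heading 57 -> 12
FD 8.8: (26.428,35.59) -> (35.036,37.42) [heading=12, draw]
FD 2.6: (35.036,37.42) -> (37.579,37.961) [heading=12, draw]
LT 45: heading 12 -> 57
PD: pen down
Final: pos=(37.579,37.961), heading=57, 7 segment(s) drawn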